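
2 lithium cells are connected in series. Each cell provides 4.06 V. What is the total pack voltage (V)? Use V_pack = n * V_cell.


V_pack = n * V_cell = 2 * 4.06 = 8.12 V

8.12 V


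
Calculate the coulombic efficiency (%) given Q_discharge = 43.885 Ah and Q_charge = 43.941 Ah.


Coulombic efficiency = 43.885/43.941 * 100% = 99.87%

99.87%


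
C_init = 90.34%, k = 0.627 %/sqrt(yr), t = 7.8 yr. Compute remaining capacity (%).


Step 1: sqrt(7.8 yr) = 2.7928
Step 2: drop = 0.627 * 2.7928 = 1.7511
Step 3: C_final = 90.34 - 1.7511 = 88.59%

88.59%


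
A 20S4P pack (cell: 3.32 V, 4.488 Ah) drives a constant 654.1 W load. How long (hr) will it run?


Step 1: E_pack = Ns * V_cell * Np * C_cell = 20 * 3.32 * 4 * 4.488 = 1192 Wh
Step 2: t = E_pack / P = 1192 / 654.1 = 1.822 hr

1.822 hr


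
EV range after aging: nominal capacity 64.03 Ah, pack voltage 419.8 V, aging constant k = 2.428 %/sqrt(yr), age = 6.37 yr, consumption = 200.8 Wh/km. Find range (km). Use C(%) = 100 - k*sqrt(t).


Step 1: capacity retention = 100 - 2.428 * sqrt(6.37) = 100 - 2.428 * 2.5239 = 93.872%
Step 2: C_now = 64.03 * 93.872/100 = 60.106 Ah
Step 3: E_pack = V * C_now = 419.8 * 60.106 = 25232 Wh
Step 4: range = E_pack / consumption = 25232 / 200.8 = 125.7 km

125.7 km


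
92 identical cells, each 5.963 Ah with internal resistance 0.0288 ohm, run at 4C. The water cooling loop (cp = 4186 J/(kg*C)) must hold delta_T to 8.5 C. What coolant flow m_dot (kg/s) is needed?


Step 1: I = 4 * 5.963 = 23.852 A
Step 2: Q_cell = I^2 * R = 23.852^2 * 0.0288 = 16.385 W
Step 3: Q_total = 92 * 16.385 = 1507.4 W
Step 4: m_dot = Q_total / (cp * dT) = 1507.4 / (4186 * 8.5) = 0.04237 kg/s

0.04237 kg/s


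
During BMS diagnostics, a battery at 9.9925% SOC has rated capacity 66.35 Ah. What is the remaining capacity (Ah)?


remaining = SOC / 100 * total = 9.9925 / 100 * 66.35 = 6.630 Ah

6.630 Ah


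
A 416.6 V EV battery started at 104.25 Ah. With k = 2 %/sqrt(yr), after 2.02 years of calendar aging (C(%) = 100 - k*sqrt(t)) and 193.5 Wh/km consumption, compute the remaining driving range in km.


Step 1: capacity retention = 100 - 2 * sqrt(2.02) = 100 - 2 * 1.4213 = 97.157%
Step 2: C_now = 104.25 * 97.157/100 = 101.29 Ah
Step 3: E_pack = V * C_now = 416.6 * 101.29 = 42197 Wh
Step 4: range = E_pack / consumption = 42197 / 193.5 = 218.1 km

218.1 km


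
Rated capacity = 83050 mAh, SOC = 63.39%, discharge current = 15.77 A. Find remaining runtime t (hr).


Convert: C_total = 83050 mAh = 83.05 Ah
Step 1: remaining = SOC/100 * C_total = 63.39/100 * 83.05 = 52.645 Ah
Step 2: t = remaining / I = 52.645 / 15.77 = 3.338 hr

3.338 hr


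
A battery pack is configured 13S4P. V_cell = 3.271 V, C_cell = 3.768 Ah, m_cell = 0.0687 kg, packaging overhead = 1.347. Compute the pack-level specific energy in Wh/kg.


Step 1: V_pack = 13 * 3.271 = 42.523 V
Step 2: C_pack = 4 * 3.768 = 15.072 Ah
Step 3: E_pack = V_pack * C_pack = 42.523 * 15.072 = 640.91 Wh
Step 4: m_pack = 13 * 4 * 0.0687 * 1.347 = 4.812 kg
Step 5: ED = E_pack / m_pack = 640.91 / 4.812 = 133.2 Wh/kg

133.2 Wh/kg


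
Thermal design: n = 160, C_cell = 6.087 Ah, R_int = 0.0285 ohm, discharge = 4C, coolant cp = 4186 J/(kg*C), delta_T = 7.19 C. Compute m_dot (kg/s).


Step 1: I = 4 * 6.087 = 24.348 A
Step 2: Q_cell = I^2 * R = 24.348^2 * 0.0285 = 16.896 W
Step 3: Q_total = 160 * 16.896 = 2703.4 W
Step 4: m_dot = Q_total / (cp * dT) = 2703.4 / (4186 * 7.19) = 0.08982 kg/s

0.08982 kg/s


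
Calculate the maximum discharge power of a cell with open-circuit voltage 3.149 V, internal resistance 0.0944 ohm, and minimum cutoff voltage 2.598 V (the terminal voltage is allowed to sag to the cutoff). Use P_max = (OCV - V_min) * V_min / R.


P_max = (OCV - V_min) * V_min / R = (3.149 - 2.598) * 2.598 / 0.0944 = 0.551 * 2.598 / 0.0944 = 15.16 W

15.16 W


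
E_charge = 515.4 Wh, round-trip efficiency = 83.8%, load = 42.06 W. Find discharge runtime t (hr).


Step 1: E_discharge = eta/100 * E_charge = 83.8/100 * 515.4 = 431.91 Wh
Step 2: t = E_discharge / P = 431.91 / 42.06 = 10.27 hr

10.27 hr


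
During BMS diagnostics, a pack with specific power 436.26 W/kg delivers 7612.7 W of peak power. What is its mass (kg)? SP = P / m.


m = P / SP = 7612.7 / 436.26 = 17.45 kg

17.45 kg


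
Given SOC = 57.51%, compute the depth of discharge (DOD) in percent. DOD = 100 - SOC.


Complement of SOC: DOD = 100% - 57.51% = 42.49%

42.49%


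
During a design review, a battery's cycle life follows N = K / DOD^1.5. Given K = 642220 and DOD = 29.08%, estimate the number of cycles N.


DOD^1.5 = 156.82
N = K / DOD^1.5 = 642220 / 156.82 = 4095

4095 cycles


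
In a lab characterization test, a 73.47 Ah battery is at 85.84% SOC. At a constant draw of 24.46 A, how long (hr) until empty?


Step 1: remaining = SOC/100 * C_total = 85.84/100 * 73.47 = 63.067 Ah
Step 2: t = remaining / I = 63.067 / 24.46 = 2.578 hr

2.578 hr


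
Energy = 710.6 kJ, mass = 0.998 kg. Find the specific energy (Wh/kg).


Convert: E = 710.6 kJ = 197.39 Wh
ED = E / m = 197.39 / 0.998 = 197.8 Wh/kg

197.8 Wh/kg


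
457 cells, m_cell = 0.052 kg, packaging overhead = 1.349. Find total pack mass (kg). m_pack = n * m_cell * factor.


m_pack = n * m_cell * overhead = 457 * 0.052 * 1.349 = 32.06 kg

32.06 kg


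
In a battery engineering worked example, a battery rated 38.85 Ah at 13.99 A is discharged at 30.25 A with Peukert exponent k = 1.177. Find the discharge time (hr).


Step 1: t_rated = C / I_rated = 38.85 / 13.99 = 2.777 hr
Step 2: ratio = 13.99 / 30.25 = 0.46248
Step 3: ratio^k = 0.46248^1.177 = 0.40347
Step 4: t = t_rated * ratio^k = 2.777 * 0.40347 = 1.120 hr

1.120 hr


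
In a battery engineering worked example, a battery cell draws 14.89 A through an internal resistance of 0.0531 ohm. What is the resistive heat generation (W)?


Q = I^2 * R = 14.89^2 * 0.0531 = 11.77 W

11.77 W


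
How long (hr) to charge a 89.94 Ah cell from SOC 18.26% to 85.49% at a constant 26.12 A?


delta_Ah = 89.94 * (85.49 - 18.26) / 100 = 60.467 Ah
t = delta_Ah / I = 60.467 / 26.12 = 2.315 hr

2.315 hr


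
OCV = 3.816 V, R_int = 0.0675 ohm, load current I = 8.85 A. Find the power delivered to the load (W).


Step 1: V_terminal = OCV - I*R = 3.816 - 8.85 * 0.0675 = 3.2186 V
Step 2: P_out = V_terminal * I = 3.2186 * 8.85 = 28.48 W

28.48 W


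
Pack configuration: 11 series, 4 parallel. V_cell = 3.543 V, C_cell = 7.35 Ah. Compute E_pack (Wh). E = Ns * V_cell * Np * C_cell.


E = Ns * Vcell * Np * Ccell = 11 * 3.543 * 4 * 7.35 = 1146 Wh

1146 Wh


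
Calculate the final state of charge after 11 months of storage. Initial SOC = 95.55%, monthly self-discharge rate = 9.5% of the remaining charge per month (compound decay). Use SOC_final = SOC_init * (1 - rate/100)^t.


decay = (1 - 9.5/100)^11 = 0.33353
SOC_final = 95.55 * 0.33353 = 31.87%

31.87%


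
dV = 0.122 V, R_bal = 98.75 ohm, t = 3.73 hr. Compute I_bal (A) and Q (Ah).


I_bal = dV / R = 0.122 / 98.75 = 0.0012354 A
Q = I_bal * t = 0.0012354 * 3.73 = 0.004608 Ah

I=0.0012354 A, Q=0.004608 Ah


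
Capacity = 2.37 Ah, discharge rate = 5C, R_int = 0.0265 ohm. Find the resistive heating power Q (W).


Step 1: I = C_rate * capacity = 5 * 2.37 = 11.85 A
Step 2: Q = I^2 * R = 11.85^2 * 0.0265 = 140.42 * 0.0265 = 3.721 W

3.721 W


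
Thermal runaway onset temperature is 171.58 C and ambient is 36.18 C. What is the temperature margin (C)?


Safety margin = 171.58 C - 36.18 C = 135.4 C

135.4 C


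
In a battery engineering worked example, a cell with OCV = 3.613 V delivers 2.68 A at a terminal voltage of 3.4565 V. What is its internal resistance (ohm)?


R = (OCV - V) / I = (3.613 - 3.4565) / 2.68 = 0.05840 ohm

0.05840 ohm


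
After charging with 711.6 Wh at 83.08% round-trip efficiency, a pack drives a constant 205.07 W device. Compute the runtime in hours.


Step 1: E_discharge = eta/100 * E_charge = 83.08/100 * 711.6 = 591.2 Wh
Step 2: t = E_discharge / P = 591.2 / 205.07 = 2.883 hr

2.883 hr


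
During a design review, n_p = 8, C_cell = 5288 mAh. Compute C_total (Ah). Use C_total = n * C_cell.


Convert: C_cell = 5288 mAh = 5.288 Ah
C_total = 8 * 5.288 = 42.304 Ah

42.304 Ah


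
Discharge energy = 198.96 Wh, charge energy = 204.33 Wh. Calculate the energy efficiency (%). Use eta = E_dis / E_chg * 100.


eta_e = E_dis / E_chg * 100 = 198.96 / 204.33 * 100 = 97.37%

97.37%


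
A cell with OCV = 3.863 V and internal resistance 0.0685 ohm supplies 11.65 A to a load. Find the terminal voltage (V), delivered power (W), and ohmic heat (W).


Step 1: V_terminal = OCV - I*R = 3.863 - 11.65 * 0.0685 = 3.065 V
Step 2: P_out = V_terminal * I = 3.065 * 11.65 = 35.71 W
Step 3: Q = I^2 * R = 11.65^2 * 0.0685 = 9.297 W

V=3.065 V, P=35.71 W, Q=9.297 W


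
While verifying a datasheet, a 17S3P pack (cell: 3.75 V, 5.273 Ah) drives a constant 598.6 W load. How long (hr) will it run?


Step 1: E_pack = Ns * V_cell * Np * C_cell = 17 * 3.75 * 3 * 5.273 = 1008.5 Wh
Step 2: t = E_pack / P = 1008.5 / 598.6 = 1.685 hr

1.685 hr


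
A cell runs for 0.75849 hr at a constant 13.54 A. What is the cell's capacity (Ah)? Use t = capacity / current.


C = I * t = 13.54 * 0.75849 = 10.27 Ah

10.27 Ah


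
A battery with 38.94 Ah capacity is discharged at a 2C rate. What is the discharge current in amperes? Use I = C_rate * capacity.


I = C_rate * capacity = 2 * 38.94 = 77.88 A

77.88 A


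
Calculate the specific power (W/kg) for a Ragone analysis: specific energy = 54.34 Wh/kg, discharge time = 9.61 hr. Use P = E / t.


Specific power = 54.34 Wh/kg / 9.61 hr = 5.655 W/kg

5.655 W/kg


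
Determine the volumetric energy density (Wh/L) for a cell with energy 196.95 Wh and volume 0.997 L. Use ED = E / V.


Volumetric ED = 196.95 Wh / 0.997 L = 197.5 Wh/L

197.5 Wh/L


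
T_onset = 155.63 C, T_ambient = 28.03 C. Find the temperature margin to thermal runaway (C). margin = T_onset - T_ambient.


Safety margin = 155.63 C - 28.03 C = 127.6 C

127.6 C


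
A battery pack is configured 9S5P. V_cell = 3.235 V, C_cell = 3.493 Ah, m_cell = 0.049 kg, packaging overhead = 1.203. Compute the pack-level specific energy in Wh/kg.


Step 1: V_pack = 9 * 3.235 = 29.115 V
Step 2: C_pack = 5 * 3.493 = 17.465 Ah
Step 3: E_pack = V_pack * C_pack = 29.115 * 17.465 = 508.49 Wh
Step 4: m_pack = 9 * 5 * 0.049 * 1.203 = 2.6526 kg
Step 5: ED = E_pack / m_pack = 508.49 / 2.6526 = 191.7 Wh/kg

191.7 Wh/kg


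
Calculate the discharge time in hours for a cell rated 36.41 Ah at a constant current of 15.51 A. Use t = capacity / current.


t = capacity / current = 36.41 / 15.51 = 2.348 hr

2.348 hr


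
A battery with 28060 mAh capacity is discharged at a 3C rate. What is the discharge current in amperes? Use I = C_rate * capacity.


Convert: capacity = 28060 mAh = 28.06 Ah
I = C_rate * capacity = 3 * 28.06 = 84.18 A

84.18 A


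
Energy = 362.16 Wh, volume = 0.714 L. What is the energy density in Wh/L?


Volumetric ED = 362.16 Wh / 0.714 L = 507.2 Wh/L

507.2 Wh/L


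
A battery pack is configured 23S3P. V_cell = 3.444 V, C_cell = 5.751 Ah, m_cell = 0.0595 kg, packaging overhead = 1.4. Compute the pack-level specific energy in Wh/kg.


Step 1: V_pack = 23 * 3.444 = 79.212 V
Step 2: C_pack = 3 * 5.751 = 17.253 Ah
Step 3: E_pack = V_pack * C_pack = 79.212 * 17.253 = 1366.6 Wh
Step 4: m_pack = 23 * 3 * 0.0595 * 1.4 = 5.7477 kg
Step 5: ED = E_pack / m_pack = 1366.6 / 5.7477 = 237.8 Wh/kg

237.8 Wh/kg


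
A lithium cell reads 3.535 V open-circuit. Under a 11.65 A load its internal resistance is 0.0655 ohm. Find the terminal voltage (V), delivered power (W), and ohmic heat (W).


Step 1: V_terminal = OCV - I*R = 3.535 - 11.65 * 0.0655 = 2.7719 V
Step 2: P_out = V_terminal * I = 2.7719 * 11.65 = 32.29 W
Step 3: Q = I^2 * R = 11.65^2 * 0.0655 = 8.890 W

V=2.7719 V, P=32.29 W, Q=8.890 W


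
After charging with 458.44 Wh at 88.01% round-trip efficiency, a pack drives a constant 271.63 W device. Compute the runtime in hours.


Step 1: E_discharge = eta/100 * E_charge = 88.01/100 * 458.44 = 403.47 Wh
Step 2: t = E_discharge / P = 403.47 / 271.63 = 1.485 hr

1.485 hr


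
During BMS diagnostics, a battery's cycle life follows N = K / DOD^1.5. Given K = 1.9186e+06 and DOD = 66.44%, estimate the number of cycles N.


Step 1: DOD^1.5 = 66.44^1.5 = 541.56
Step 2: N = 1.9186e+06 / 541.56 = 3543 cycles

3543 cycles


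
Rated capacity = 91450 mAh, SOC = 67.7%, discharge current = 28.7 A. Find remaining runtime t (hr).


Convert: C_total = 91450 mAh = 91.45 Ah
Step 1: remaining = SOC/100 * C_total = 67.7/100 * 91.45 = 61.912 Ah
Step 2: t = remaining / I = 61.912 / 28.7 = 2.157 hr

2.157 hr


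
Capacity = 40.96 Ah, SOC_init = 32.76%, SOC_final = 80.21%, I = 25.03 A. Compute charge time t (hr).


Step 1: dSOC = 80.21% - 32.76% = 47.45%
Step 2: delta_Ah = 40.96 * 47.45 / 100 = 19.436 Ah
Step 3: t = 19.436 / 25.03 = 0.7765 hr

0.7765 hr


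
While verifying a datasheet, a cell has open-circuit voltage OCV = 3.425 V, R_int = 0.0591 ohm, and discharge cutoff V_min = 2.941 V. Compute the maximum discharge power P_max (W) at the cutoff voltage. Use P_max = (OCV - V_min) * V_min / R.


dV = OCV - V_min = 0.484 V (so I_max = dV / R)
P_max = dV * V_min / R = 0.484 * 2.941 / 0.0591 = 24.09 W

24.09 W


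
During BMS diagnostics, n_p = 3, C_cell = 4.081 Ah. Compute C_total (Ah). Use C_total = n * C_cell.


Parallel capacities add: 3 * 4.081 Ah = 12.243 Ah

12.243 Ah


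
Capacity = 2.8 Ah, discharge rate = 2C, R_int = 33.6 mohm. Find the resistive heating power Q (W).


Convert: R = 33.6 mohm = 0.0336 ohm
Step 1: I = C_rate * capacity = 2 * 2.8 = 5.6 A
Step 2: Q = I^2 * R = 5.6^2 * 0.0336 = 31.36 * 0.0336 = 1.054 W

1.054 W


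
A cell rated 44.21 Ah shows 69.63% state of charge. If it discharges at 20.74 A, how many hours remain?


Step 1: remaining = SOC/100 * C_total = 69.63/100 * 44.21 = 30.783 Ah
Step 2: t = remaining / I = 30.783 / 20.74 = 1.484 hr

1.484 hr


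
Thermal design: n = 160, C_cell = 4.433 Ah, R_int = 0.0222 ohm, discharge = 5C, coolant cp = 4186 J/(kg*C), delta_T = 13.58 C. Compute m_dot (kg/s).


Step 1: I = 5 * 4.433 = 22.165 A
Step 2: Q_cell = I^2 * R = 22.165^2 * 0.0222 = 10.907 W
Step 3: Q_total = 160 * 10.907 = 1745.1 W
Step 4: m_dot = Q_total / (cp * dT) = 1745.1 / (4186 * 13.58) = 0.03070 kg/s

0.03070 kg/s


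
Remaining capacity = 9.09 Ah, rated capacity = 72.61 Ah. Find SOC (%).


SOC% = 9.09 / 72.61 * 100 = 12.52%

12.52%


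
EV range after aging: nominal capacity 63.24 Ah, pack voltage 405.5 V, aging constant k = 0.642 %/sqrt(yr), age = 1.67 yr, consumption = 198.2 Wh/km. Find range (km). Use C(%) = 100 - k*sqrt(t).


Step 1: capacity retention = 100 - 0.642 * sqrt(1.67) = 100 - 0.642 * 1.2923 = 99.17%
Step 2: C_now = 63.24 * 99.17/100 = 62.715 Ah
Step 3: E_pack = V * C_now = 405.5 * 62.715 = 25431 Wh
Step 4: range = E_pack / consumption = 25431 / 198.2 = 128.3 km

128.3 km


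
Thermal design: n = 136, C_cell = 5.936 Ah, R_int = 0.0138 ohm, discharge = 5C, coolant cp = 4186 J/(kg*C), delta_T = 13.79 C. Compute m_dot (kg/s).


Step 1: I = 5 * 5.936 = 29.68 A
Step 2: Q_cell = I^2 * R = 29.68^2 * 0.0138 = 12.156 W
Step 3: Q_total = 136 * 12.156 = 1653.2 W
Step 4: m_dot = Q_total / (cp * dT) = 1653.2 / (4186 * 13.79) = 0.02864 kg/s

0.02864 kg/s


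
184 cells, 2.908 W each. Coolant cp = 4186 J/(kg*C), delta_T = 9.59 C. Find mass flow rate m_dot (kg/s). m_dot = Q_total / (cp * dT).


Q_total = 184 * 2.908 = 535.07 W
m_dot = Q_total / (cp * dT) = 535.07 / (4186 * 9.59) = 0.01333 kg/s

0.01333 kg/s


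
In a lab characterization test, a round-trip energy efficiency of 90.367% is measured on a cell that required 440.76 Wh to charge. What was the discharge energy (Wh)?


E_dis = eta/100 * E_chg = 90.367/100 * 440.76 = 398.3 Wh

398.3 Wh


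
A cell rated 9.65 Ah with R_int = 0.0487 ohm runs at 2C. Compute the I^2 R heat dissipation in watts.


Step 1: I = C_rate * capacity = 2 * 9.65 = 19.3 A
Step 2: Q = I^2 * R = 19.3^2 * 0.0487 = 372.49 * 0.0487 = 18.14 W

18.14 W


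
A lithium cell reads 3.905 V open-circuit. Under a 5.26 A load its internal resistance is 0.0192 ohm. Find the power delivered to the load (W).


Step 1: V_terminal = OCV - I*R = 3.905 - 5.26 * 0.0192 = 3.804 V
Step 2: P_out = V_terminal * I = 3.804 * 5.26 = 20.01 W

20.01 W


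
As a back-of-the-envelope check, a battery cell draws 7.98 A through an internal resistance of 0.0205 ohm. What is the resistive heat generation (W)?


Q = I^2 * R = 7.98^2 * 0.0205 = 1.305 W

1.305 W


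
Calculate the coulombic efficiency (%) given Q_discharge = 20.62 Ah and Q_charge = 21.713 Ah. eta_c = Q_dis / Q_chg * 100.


eta_c = Q_dis / Q_chg * 100 = 20.62 / 21.713 * 100 = 94.97%

94.97%


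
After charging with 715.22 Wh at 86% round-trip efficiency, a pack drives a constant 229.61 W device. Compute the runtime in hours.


Step 1: E_discharge = eta/100 * E_charge = 86/100 * 715.22 = 615.09 Wh
Step 2: t = E_discharge / P = 615.09 / 229.61 = 2.679 hr

2.679 hr


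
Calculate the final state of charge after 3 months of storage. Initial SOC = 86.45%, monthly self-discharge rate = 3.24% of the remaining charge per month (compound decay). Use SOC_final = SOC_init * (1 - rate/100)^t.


Monthly retention factor = 1 - 3.24/100 = 0.9676
Over 3 months: factor^3 = 0.90592
SOC_final = 86.45 * 0.90592 = 78.32%

78.32%


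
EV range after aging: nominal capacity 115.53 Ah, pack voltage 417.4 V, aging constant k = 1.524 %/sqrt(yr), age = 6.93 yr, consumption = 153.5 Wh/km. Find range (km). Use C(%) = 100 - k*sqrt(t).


Step 1: capacity retention = 100 - 1.524 * sqrt(6.93) = 100 - 1.524 * 2.6325 = 95.988%
Step 2: C_now = 115.53 * 95.988/100 = 110.89 Ah
Step 3: E_pack = V * C_now = 417.4 * 110.89 = 46285 Wh
Step 4: range = E_pack / consumption = 46285 / 153.5 = 301.5 km

301.5 km


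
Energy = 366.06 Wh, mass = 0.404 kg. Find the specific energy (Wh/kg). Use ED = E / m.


Specific energy = 366.06 Wh / 0.404 kg = 906.1 Wh/kg

906.1 Wh/kg


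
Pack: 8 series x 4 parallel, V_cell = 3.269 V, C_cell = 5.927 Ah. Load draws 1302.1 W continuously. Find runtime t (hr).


Step 1: E_pack = Ns * V_cell * Np * C_cell = 8 * 3.269 * 4 * 5.927 = 620.01 Wh
Step 2: t = E_pack / P = 620.01 / 1302.1 = 0.4762 hr

0.4762 hr


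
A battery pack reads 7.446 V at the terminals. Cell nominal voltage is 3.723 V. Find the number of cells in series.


n = V_pack / V_cell = 7.446 / 3.723 = 2

2


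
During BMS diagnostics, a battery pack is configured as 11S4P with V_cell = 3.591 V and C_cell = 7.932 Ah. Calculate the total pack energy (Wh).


E = Ns * Vcell * Np * Ccell = 11 * 3.591 * 4 * 7.932 = 1253 Wh

1253 Wh


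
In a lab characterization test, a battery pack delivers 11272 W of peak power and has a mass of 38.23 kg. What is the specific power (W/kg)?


SP = P / m = 11272 / 38.23 = 294.8 W/kg

294.8 W/kg


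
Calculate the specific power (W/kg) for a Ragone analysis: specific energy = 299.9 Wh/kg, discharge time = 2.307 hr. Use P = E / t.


P_specific = E / t = 299.9 / 2.307 = 130.0 W/kg

130.0 W/kg


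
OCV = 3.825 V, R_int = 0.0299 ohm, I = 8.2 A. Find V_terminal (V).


V = OCV - I*R = 3.825 - 8.2 * 0.0299 = 3.580 V

3.580 V


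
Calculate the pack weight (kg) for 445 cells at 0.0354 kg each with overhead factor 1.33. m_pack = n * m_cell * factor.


m_pack = n * m_cell * overhead = 445 * 0.0354 * 1.33 = 20.95 kg

20.95 kg


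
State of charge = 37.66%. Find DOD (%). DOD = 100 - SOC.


DOD = 100 - SOC = 100 - 37.66 = 62.34%

62.34%


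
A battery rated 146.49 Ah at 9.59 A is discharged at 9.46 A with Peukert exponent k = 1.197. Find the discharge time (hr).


t_rated = C / I_rated = 146.49 / 9.59 = 15.275 hr
(I_rated/I)^k = (1.0137)^1.197 = 1.0164
t = t_rated * (I_rated/I)^k = 15.275 * 1.0164 = 15.53 hr

15.53 hr


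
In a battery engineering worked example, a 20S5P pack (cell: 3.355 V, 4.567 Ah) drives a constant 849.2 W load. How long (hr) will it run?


Step 1: E_pack = Ns * V_cell * Np * C_cell = 20 * 3.355 * 5 * 4.567 = 1532.2 Wh
Step 2: t = E_pack / P = 1532.2 / 849.2 = 1.804 hr

1.804 hr


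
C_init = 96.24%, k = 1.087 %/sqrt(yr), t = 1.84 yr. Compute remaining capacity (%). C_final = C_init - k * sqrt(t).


Step 1: sqrt(1.84 yr) = 1.3565
Step 2: drop = 1.087 * 1.3565 = 1.4745
Step 3: C_final = 96.24 - 1.4745 = 94.77%

94.77%


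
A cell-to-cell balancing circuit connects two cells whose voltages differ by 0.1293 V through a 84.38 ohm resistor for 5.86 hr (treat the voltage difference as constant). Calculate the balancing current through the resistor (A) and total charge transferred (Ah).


I_bal = dV / R = 0.1293 / 84.38 = 0.0015324 A
Q = I_bal * t = 0.0015324 * 5.86 = 0.008980 Ah

I=0.0015324 A, Q=0.008980 Ah


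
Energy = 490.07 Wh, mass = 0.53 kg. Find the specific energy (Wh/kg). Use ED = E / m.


Specific energy = 490.07 Wh / 0.53 kg = 924.7 Wh/kg

924.7 Wh/kg


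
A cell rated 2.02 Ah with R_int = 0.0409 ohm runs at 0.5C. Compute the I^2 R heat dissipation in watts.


Step 1: I = C_rate * capacity = 0.5 * 2.02 = 1.01 A
Step 2: Q = I^2 * R = 1.01^2 * 0.0409 = 1.0201 * 0.0409 = 0.04172 W

0.04172 W


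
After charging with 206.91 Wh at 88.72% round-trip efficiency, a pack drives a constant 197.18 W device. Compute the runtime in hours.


Step 1: E_discharge = eta/100 * E_charge = 88.72/100 * 206.91 = 183.57 Wh
Step 2: t = E_discharge / P = 183.57 / 197.18 = 0.9310 hr

0.9310 hr


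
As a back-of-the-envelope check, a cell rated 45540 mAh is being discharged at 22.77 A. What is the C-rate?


Convert: capacity = 45540 mAh = 45.54 Ah
Rearranging: C_rate = 22.77 / 45.54 = 0.5C

0.5C


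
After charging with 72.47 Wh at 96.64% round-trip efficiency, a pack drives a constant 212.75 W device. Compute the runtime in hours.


Step 1: E_discharge = eta/100 * E_charge = 96.64/100 * 72.47 = 70.035 Wh
Step 2: t = E_discharge / P = 70.035 / 212.75 = 0.3292 hr

0.3292 hr


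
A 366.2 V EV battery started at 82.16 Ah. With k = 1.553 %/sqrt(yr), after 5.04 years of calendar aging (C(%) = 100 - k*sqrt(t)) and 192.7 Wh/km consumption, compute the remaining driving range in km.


Step 1: capacity retention = 100 - 1.553 * sqrt(5.04) = 100 - 1.553 * 2.245 = 96.514%
Step 2: C_now = 82.16 * 96.514/100 = 79.296 Ah
Step 3: E_pack = V * C_now = 366.2 * 79.296 = 29038 Wh
Step 4: range = E_pack / consumption = 29038 / 192.7 = 150.7 km

150.7 km


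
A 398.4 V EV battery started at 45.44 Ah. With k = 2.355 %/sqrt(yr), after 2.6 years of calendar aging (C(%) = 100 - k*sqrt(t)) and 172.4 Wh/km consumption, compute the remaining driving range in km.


Step 1: capacity retention = 100 - 2.355 * sqrt(2.6) = 100 - 2.355 * 1.6125 = 96.203%
Step 2: C_now = 45.44 * 96.203/100 = 43.715 Ah
Step 3: E_pack = V * C_now = 398.4 * 43.715 = 17416 Wh
Step 4: range = E_pack / consumption = 17416 / 172.4 = 101.0 km

101.0 km


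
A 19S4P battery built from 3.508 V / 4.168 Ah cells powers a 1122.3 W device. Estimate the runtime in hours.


Step 1: E_pack = Ns * V_cell * Np * C_cell = 19 * 3.508 * 4 * 4.168 = 1111.2 Wh
Step 2: t = E_pack / P = 1111.2 / 1122.3 = 0.9901 hr

0.9901 hr


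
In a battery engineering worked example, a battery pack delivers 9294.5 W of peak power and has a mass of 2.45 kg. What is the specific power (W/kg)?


SP = P / m = 9294.5 / 2.45 = 3794 W/kg

3794 W/kg


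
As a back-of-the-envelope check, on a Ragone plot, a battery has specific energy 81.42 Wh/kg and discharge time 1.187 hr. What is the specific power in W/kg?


P_specific = E / t = 81.42 / 1.187 = 68.59 W/kg

68.59 W/kg


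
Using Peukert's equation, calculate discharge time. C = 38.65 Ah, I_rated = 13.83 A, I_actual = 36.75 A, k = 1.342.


Step 1: t_rated = C / I_rated = 38.65 / 13.83 = 2.7946 hr
Step 2: ratio = 13.83 / 36.75 = 0.37633
Step 3: ratio^k = 0.37633^1.342 = 0.26941
Step 4: t = t_rated * ratio^k = 2.7946 * 0.26941 = 0.7529 hr

0.7529 hr


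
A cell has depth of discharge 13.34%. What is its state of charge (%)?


SOC = 100 - DOD = 100 - 13.34 = 86.66%

86.66%


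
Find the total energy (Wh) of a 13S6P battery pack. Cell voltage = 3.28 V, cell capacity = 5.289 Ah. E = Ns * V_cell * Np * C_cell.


V_pack = 13 * 3.28 = 42.64 V
C_pack = 6 * 5.289 = 31.734 Ah
E = V_pack * C_pack = 42.64 * 31.734 = 1353 Wh

1353 Wh


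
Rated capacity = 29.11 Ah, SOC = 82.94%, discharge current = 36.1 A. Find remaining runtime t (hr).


Step 1: remaining = SOC/100 * C_total = 82.94/100 * 29.11 = 24.144 Ah
Step 2: t = remaining / I = 24.144 / 36.1 = 0.6688 hr

0.6688 hr


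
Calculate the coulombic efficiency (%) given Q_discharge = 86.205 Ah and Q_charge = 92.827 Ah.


eta_c = Q_dis / Q_chg * 100 = 86.205 / 92.827 * 100 = 92.87%

92.87%


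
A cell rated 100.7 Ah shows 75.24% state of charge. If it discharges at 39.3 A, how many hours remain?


Step 1: remaining = SOC/100 * C_total = 75.24/100 * 100.7 = 75.767 Ah
Step 2: t = remaining / I = 75.767 / 39.3 = 1.928 hr

1.928 hr


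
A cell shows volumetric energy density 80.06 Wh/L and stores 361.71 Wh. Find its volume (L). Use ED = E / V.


V = E / ED = 361.71 / 80.06 = 4.518 L

4.518 L


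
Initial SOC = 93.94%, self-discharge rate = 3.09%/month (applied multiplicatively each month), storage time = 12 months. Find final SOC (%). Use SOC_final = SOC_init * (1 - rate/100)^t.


decay = (1 - 3.09/100)^12 = 0.68616
SOC_final = 93.94 * 0.68616 = 64.46%

64.46%


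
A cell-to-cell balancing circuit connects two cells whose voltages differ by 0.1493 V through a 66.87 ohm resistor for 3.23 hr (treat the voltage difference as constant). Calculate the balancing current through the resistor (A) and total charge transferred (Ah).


I_bal = dV / R = 0.1493 / 66.87 = 0.0022327 A
Q = I_bal * t = 0.0022327 * 3.23 = 0.007212 Ah

I=0.0022327 A, Q=0.007212 Ah


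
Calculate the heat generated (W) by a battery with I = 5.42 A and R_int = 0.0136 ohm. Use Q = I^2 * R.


I^2 = 29.376
Q = 29.376 * 0.0136 = 0.3995 W

0.3995 W


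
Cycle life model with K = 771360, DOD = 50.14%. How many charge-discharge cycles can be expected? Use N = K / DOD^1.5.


Step 1: DOD^1.5 = 50.14^1.5 = 355.04
Step 2: N = 771360 / 355.04 = 2173 cycles

2173 cycles


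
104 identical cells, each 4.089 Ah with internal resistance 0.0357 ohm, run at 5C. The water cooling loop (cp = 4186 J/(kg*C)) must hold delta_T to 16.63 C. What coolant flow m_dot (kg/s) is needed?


Step 1: I = 5 * 4.089 = 20.445 A
Step 2: Q_cell = I^2 * R = 20.445^2 * 0.0357 = 14.923 W
Step 3: Q_total = 104 * 14.923 = 1552 W
Step 4: m_dot = Q_total / (cp * dT) = 1552 / (4186 * 16.63) = 0.02229 kg/s

0.02229 kg/s


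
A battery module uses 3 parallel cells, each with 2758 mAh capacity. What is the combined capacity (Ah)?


Convert: C_cell = 2758 mAh = 2.758 Ah
C_total = 3 * 2.758 = 8.274 Ah

8.274 Ah


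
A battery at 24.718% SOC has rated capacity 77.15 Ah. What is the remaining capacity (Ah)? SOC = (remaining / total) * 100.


remaining = SOC / 100 * total = 24.718 / 100 * 77.15 = 19.07 Ah

19.07 Ah


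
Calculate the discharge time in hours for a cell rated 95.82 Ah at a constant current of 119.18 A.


t = capacity / current = 95.82 / 119.18 = 0.8040 hr

0.8040 hr


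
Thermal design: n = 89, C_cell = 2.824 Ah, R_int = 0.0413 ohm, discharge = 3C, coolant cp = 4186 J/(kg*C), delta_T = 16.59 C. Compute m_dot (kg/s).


Step 1: I = 3 * 2.824 = 8.472 A
Step 2: Q_cell = I^2 * R = 8.472^2 * 0.0413 = 2.9643 W
Step 3: Q_total = 89 * 2.9643 = 263.82 W
Step 4: m_dot = Q_total / (cp * dT) = 263.82 / (4186 * 16.59) = 0.003799 kg/s

0.003799 kg/s


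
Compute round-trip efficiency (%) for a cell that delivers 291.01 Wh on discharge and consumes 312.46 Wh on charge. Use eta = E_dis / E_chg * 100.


eta_e = E_dis / E_chg * 100 = 291.01 / 312.46 * 100 = 93.14%

93.14%


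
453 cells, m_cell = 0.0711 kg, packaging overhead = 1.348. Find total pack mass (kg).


Cell mass sum = 453 * 0.0711 = 32.208 kg
With overhead 1.348: m_pack = 32.208 * 1.348 = 43.42 kg

43.42 kg


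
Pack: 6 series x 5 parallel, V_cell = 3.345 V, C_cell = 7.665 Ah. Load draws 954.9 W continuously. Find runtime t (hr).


Step 1: E_pack = Ns * V_cell * Np * C_cell = 6 * 3.345 * 5 * 7.665 = 769.18 Wh
Step 2: t = E_pack / P = 769.18 / 954.9 = 0.8055 hr

0.8055 hr


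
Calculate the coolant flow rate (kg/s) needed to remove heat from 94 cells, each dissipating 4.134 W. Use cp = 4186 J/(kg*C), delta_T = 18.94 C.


Step 1: Total heat Q = 94 * 4.134 W = 388.6 W
Step 2: denom = cp * dT = 4186 * 18.94 = 79283
Step 3: m_dot = 388.6 / 79283 = 0.004901 kg/s

0.004901 kg/s


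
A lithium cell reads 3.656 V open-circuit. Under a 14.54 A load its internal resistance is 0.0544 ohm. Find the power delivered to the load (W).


Step 1: V_terminal = OCV - I*R = 3.656 - 14.54 * 0.0544 = 2.865 V
Step 2: P_out = V_terminal * I = 2.865 * 14.54 = 41.66 W

41.66 W


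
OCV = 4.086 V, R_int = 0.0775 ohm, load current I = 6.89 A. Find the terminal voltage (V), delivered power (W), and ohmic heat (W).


Step 1: V_terminal = OCV - I*R = 4.086 - 6.89 * 0.0775 = 3.552 V
Step 2: P_out = V_terminal * I = 3.552 * 6.89 = 24.47 W
Step 3: Q = I^2 * R = 6.89^2 * 0.0775 = 3.679 W

V=3.552 V, P=24.47 W, Q=3.679 W


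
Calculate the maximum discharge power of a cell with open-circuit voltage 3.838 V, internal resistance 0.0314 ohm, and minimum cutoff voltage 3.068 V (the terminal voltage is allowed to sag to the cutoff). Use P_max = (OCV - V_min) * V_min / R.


P_max = (OCV - V_min) * V_min / R = (3.838 - 3.068) * 3.068 / 0.0314 = 0.77 * 3.068 / 0.0314 = 75.23 W

75.23 W


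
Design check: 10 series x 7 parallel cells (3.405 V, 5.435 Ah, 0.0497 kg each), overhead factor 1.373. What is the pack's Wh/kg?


Step 1: V_pack = 10 * 3.405 = 34.05 V
Step 2: C_pack = 7 * 5.435 = 38.045 Ah
Step 3: E_pack = V_pack * C_pack = 34.05 * 38.045 = 1295.4 Wh
Step 4: m_pack = 10 * 7 * 0.0497 * 1.373 = 4.7767 kg
Step 5: ED = E_pack / m_pack = 1295.4 / 4.7767 = 271.2 Wh/kg

271.2 Wh/kg


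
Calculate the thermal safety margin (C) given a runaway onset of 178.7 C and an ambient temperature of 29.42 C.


Safety margin = 178.7 C - 29.42 C = 149.28 C

149.28 C


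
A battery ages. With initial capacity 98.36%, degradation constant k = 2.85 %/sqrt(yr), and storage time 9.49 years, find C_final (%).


sqrt(t) = sqrt(9.49) = 3.0806
C_final = 98.36 - 2.85 * 3.0806 = 89.58%

89.58%


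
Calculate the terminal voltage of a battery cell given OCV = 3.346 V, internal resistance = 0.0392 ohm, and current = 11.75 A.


IR drop = 11.75 * 0.0392 = 0.4606 V
V = 3.346 - 0.4606 = 2.885 V

2.885 V


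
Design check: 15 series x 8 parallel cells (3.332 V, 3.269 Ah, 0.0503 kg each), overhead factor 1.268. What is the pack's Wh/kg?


Step 1: V_pack = 15 * 3.332 = 49.98 V
Step 2: C_pack = 8 * 3.269 = 26.152 Ah
Step 3: E_pack = V_pack * C_pack = 49.98 * 26.152 = 1307.1 Wh
Step 4: m_pack = 15 * 8 * 0.0503 * 1.268 = 7.6536 kg
Step 5: ED = E_pack / m_pack = 1307.1 / 7.6536 = 170.8 Wh/kg

170.8 Wh/kg


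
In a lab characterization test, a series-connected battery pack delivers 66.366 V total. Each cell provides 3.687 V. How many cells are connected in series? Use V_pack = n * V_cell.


n = V_pack / V_cell = 66.366 / 3.687 = 18

18


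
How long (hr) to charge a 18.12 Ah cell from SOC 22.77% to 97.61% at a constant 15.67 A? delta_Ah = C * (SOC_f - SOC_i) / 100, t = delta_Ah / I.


Step 1: dSOC = 97.61% - 22.77% = 74.84%
Step 2: delta_Ah = 18.12 * 74.84 / 100 = 13.561 Ah
Step 3: t = 13.561 / 15.67 = 0.8654 hr

0.8654 hr


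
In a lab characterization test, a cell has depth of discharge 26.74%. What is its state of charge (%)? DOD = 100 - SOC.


SOC = 100 - DOD = 100 - 26.74 = 73.26%

73.26%


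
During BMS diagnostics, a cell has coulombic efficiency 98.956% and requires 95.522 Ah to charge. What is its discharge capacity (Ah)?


Q_dis = eta/100 * Q_chg = 98.956/100 * 95.522 = 94.52 Ah

94.52 Ah


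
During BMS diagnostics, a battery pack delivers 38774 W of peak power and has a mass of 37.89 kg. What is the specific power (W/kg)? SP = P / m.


Specific power = 38774 W / 37.89 kg = 1023 W/kg

1023 W/kg


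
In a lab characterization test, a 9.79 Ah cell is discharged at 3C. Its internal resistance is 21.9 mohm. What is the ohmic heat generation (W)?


Convert: R = 21.9 mohm = 0.0219 ohm
Step 1: I = C_rate * capacity = 3 * 9.79 = 29.37 A
Step 2: Q = I^2 * R = 29.37^2 * 0.0219 = 862.6 * 0.0219 = 18.89 W

18.89 W


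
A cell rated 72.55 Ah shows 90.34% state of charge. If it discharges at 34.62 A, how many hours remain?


Step 1: remaining = SOC/100 * C_total = 90.34/100 * 72.55 = 65.542 Ah
Step 2: t = remaining / I = 65.542 / 34.62 = 1.893 hr

1.893 hr


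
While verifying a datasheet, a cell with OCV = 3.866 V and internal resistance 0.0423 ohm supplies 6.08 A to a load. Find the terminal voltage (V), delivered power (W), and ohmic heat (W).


Step 1: V_terminal = OCV - I*R = 3.866 - 6.08 * 0.0423 = 3.6088 V
Step 2: P_out = V_terminal * I = 3.6088 * 6.08 = 21.94 W
Step 3: Q = I^2 * R = 6.08^2 * 0.0423 = 1.564 W

V=3.6088 V, P=21.94 W, Q=1.564 W


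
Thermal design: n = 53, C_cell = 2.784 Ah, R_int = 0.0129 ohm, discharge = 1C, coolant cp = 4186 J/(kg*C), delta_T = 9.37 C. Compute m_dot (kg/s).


Step 1: I = 1 * 2.784 = 2.784 A
Step 2: Q_cell = I^2 * R = 2.784^2 * 0.0129 = 0.099983 W
Step 3: Q_total = 53 * 0.099983 = 5.2991 W
Step 4: m_dot = Q_total / (cp * dT) = 5.2991 / (4186 * 9.37) = 1.351e-04 kg/s

1.351e-04 kg/s


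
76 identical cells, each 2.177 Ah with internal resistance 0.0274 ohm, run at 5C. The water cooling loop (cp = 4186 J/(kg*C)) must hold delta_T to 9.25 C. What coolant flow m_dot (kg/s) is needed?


Step 1: I = 5 * 2.177 = 10.885 A
Step 2: Q_cell = I^2 * R = 10.885^2 * 0.0274 = 3.2464 W
Step 3: Q_total = 76 * 3.2464 = 246.73 W
Step 4: m_dot = Q_total / (cp * dT) = 246.73 / (4186 * 9.25) = 0.006372 kg/s

0.006372 kg/s


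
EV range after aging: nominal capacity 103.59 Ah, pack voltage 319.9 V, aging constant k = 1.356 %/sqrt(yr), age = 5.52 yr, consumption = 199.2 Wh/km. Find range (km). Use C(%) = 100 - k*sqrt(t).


Step 1: capacity retention = 100 - 1.356 * sqrt(5.52) = 100 - 1.356 * 2.3495 = 96.814%
Step 2: C_now = 103.59 * 96.814/100 = 100.29 Ah
Step 3: E_pack = V * C_now = 319.9 * 100.29 = 32083 Wh
Step 4: range = E_pack / consumption = 32083 / 199.2 = 161.1 km

161.1 km


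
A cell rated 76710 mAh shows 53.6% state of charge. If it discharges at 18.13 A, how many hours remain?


Convert: C_total = 76710 mAh = 76.71 Ah
Step 1: remaining = SOC/100 * C_total = 53.6/100 * 76.71 = 41.117 Ah
Step 2: t = remaining / I = 41.117 / 18.13 = 2.268 hr

2.268 hr


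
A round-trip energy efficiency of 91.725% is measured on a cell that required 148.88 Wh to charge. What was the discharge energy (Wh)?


E_dis = eta/100 * E_chg = 91.725/100 * 148.88 = 136.6 Wh

136.6 Wh


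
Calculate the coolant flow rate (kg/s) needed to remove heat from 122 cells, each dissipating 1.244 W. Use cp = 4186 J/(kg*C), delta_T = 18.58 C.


Step 1: Total heat Q = 122 * 1.244 W = 151.77 W
Step 2: denom = cp * dT = 4186 * 18.58 = 77776
Step 3: m_dot = 151.77 / 77776 = 0.001951 kg/s

0.001951 kg/s


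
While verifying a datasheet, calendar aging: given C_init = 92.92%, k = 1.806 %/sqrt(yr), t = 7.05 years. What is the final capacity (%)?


sqrt(t) = sqrt(7.05) = 2.6552
C_final = 92.92 - 1.806 * 2.6552 = 88.12%

88.12%


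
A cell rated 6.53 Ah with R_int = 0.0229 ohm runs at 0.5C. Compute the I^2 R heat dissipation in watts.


Step 1: I = C_rate * capacity = 0.5 * 6.53 = 3.265 A
Step 2: Q = I^2 * R = 3.265^2 * 0.0229 = 10.66 * 0.0229 = 0.2441 W

0.2441 W


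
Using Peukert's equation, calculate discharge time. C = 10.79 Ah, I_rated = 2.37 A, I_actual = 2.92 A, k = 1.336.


t_rated = C / I_rated = 10.79 / 2.37 = 4.5527 hr
(I_rated/I)^k = (0.81164)^1.336 = 0.75668
t = t_rated * (I_rated/I)^k = 4.5527 * 0.75668 = 3.445 hr

3.445 hr


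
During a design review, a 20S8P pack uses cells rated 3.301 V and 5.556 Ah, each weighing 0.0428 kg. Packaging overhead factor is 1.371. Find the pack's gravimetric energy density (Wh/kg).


Step 1: V_pack = 20 * 3.301 = 66.02 V
Step 2: C_pack = 8 * 5.556 = 44.448 Ah
Step 3: E_pack = V_pack * C_pack = 66.02 * 44.448 = 2934.5 Wh
Step 4: m_pack = 20 * 8 * 0.0428 * 1.371 = 9.3886 kg
Step 5: ED = E_pack / m_pack = 2934.5 / 9.3886 = 312.6 Wh/kg

312.6 Wh/kg


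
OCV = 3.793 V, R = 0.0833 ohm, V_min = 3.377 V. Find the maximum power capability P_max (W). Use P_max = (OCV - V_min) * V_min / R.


P_max = (OCV - V_min) * V_min / R = (3.793 - 3.377) * 3.377 / 0.0833 = 0.416 * 3.377 / 0.0833 = 16.86 W

16.86 W


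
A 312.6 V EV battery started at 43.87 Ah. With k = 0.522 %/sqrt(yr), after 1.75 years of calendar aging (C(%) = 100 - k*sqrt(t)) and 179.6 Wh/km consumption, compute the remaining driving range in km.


Step 1: capacity retention = 100 - 0.522 * sqrt(1.75) = 100 - 0.522 * 1.3229 = 99.309%
Step 2: C_now = 43.87 * 99.309/100 = 43.567 Ah
Step 3: E_pack = V * C_now = 312.6 * 43.567 = 13619 Wh
Step 4: range = E_pack / consumption = 13619 / 179.6 = 75.83 km

75.83 km


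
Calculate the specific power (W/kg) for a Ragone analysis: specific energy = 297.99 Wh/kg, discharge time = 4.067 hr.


P_specific = E / t = 297.99 / 4.067 = 73.27 W/kg

73.27 W/kg


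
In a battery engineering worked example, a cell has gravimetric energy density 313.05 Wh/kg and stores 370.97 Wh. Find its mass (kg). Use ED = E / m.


m = E / ED = 370.97 / 313.05 = 1.185 kg

1.185 kg


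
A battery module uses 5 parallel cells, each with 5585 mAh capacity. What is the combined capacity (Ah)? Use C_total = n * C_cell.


Convert: C_cell = 5585 mAh = 5.585 Ah
C_total = 5 * 5.585 = 27.925 Ah

27.925 Ah


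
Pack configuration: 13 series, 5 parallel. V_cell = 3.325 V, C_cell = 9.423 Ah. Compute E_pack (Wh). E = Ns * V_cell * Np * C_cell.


E = Ns * Vcell * Np * Ccell = 13 * 3.325 * 5 * 9.423 = 2037 Wh

2037 Wh


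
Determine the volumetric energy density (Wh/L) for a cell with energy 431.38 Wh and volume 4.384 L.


Volumetric ED = 431.38 Wh / 4.384 L = 98.40 Wh/L

98.40 Wh/L


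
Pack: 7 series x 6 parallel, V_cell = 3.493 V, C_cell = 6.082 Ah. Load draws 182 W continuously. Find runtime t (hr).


Step 1: E_pack = Ns * V_cell * Np * C_cell = 7 * 3.493 * 6 * 6.082 = 892.27 Wh
Step 2: t = E_pack / P = 892.27 / 182 = 4.903 hr

4.903 hr


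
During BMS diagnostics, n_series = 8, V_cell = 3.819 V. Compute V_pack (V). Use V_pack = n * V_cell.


Series voltages add: 8 * 3.819 V = 30.552 V

30.552 V


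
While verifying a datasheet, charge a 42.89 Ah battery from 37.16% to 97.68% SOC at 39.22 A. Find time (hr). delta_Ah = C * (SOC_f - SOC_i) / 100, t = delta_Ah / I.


delta_Ah = 42.89 * (97.68 - 37.16) / 100 = 25.957 Ah
t = delta_Ah / I = 25.957 / 39.22 = 0.6618 hr

0.6618 hr


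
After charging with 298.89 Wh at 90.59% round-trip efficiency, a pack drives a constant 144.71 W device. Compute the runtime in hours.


Step 1: E_discharge = eta/100 * E_charge = 90.59/100 * 298.89 = 270.76 Wh
Step 2: t = E_discharge / P = 270.76 / 144.71 = 1.871 hr

1.871 hr


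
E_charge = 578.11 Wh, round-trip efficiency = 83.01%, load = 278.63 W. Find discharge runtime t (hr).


Step 1: E_discharge = eta/100 * E_charge = 83.01/100 * 578.11 = 479.89 Wh
Step 2: t = E_discharge / P = 479.89 / 278.63 = 1.722 hr

1.722 hr


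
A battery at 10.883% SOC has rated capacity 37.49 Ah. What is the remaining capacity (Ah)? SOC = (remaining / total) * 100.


remaining = SOC / 100 * total = 10.883 / 100 * 37.49 = 4.080 Ah

4.080 Ah
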